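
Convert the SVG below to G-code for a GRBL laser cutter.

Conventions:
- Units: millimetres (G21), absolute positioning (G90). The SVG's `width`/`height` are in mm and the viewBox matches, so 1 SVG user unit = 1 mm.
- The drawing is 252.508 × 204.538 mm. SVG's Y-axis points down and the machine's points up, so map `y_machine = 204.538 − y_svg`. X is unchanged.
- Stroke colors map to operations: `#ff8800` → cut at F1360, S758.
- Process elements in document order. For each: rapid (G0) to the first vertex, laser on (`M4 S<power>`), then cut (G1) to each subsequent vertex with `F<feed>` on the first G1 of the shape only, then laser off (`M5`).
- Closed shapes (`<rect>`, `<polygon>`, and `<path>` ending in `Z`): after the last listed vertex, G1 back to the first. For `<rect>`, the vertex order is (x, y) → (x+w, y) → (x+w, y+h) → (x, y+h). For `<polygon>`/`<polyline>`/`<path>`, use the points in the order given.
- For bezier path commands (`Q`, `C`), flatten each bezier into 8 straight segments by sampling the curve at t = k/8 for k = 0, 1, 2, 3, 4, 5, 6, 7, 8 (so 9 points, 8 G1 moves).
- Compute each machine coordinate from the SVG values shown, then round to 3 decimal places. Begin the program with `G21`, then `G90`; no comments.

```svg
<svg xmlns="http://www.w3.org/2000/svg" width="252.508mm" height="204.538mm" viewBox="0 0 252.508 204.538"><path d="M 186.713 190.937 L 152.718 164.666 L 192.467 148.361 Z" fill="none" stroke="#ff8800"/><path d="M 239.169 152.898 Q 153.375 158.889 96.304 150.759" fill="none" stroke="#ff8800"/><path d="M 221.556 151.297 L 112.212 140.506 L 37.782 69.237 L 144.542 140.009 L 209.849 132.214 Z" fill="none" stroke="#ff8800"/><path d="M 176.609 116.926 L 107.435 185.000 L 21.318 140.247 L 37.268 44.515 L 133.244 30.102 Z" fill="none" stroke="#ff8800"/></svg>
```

G21
G90
G0 X186.713 Y13.601
M4 S758
G1 X152.718 Y39.872 F1360
G1 X192.467 Y56.177
G1 X186.713 Y13.601
M5
G0 X239.169 Y51.640
M4 S758
G1 X218.169 Y50.363 F1360
G1 X198.067 Y49.527
G1 X178.863 Y49.133
G1 X160.556 Y49.179
G1 X143.146 Y49.667
G1 X126.635 Y50.597
G1 X111.021 Y51.967
G1 X96.304 Y53.779
M5
G0 X221.556 Y53.241
M4 S758
G1 X112.212 Y64.032 F1360
G1 X37.782 Y135.301
G1 X144.542 Y64.529
G1 X209.849 Y72.324
G1 X221.556 Y53.241
M5
G0 X176.609 Y87.612
M4 S758
G1 X107.435 Y19.538 F1360
G1 X21.318 Y64.291
G1 X37.268 Y160.023
G1 X133.244 Y174.436
G1 X176.609 Y87.612
M5

viewBox `0 0 252.508 204.538` with mm width/height → 1 unit = 1 mm. Flip: y_m = 204.538 − y_svg.

**Shape 1** — `<path>` regular polygon, stroke `#ff8800` → cut (S758, F1360). Machine vertices: (186.713,13.601) → (152.718,39.872) → (192.467,56.177) → (186.713,13.601). Closed: final G1 returns to the first vertex.

**Shape 2** — `<path>` quadratic bezier, stroke `#ff8800` → cut (S758, F1360). Control points (SVG): P0=(239.169,152.898), P1=(153.375,158.889), P2=(96.304,150.759); sampled at t=k/8. Machine vertices: (239.169,51.640) → (218.169,50.363) → (198.067,49.527) → (178.863,49.133) → (160.556,49.179) → (143.146,49.667) → (126.635,50.597) → (111.021,51.967) → (96.304,53.779). Open path.

**Shape 3** — `<path>` closed polygon, stroke `#ff8800` → cut (S758, F1360). Machine vertices: (221.556,53.241) → (112.212,64.032) → (37.782,135.301) → (144.542,64.529) → (209.849,72.324) → (221.556,53.241). Closed: final G1 returns to the first vertex.

**Shape 4** — `<path>` regular polygon, stroke `#ff8800` → cut (S758, F1360). Machine vertices: (176.609,87.612) → (107.435,19.538) → (21.318,64.291) → (37.268,160.023) → (133.244,174.436) → (176.609,87.612). Closed: final G1 returns to the first vertex.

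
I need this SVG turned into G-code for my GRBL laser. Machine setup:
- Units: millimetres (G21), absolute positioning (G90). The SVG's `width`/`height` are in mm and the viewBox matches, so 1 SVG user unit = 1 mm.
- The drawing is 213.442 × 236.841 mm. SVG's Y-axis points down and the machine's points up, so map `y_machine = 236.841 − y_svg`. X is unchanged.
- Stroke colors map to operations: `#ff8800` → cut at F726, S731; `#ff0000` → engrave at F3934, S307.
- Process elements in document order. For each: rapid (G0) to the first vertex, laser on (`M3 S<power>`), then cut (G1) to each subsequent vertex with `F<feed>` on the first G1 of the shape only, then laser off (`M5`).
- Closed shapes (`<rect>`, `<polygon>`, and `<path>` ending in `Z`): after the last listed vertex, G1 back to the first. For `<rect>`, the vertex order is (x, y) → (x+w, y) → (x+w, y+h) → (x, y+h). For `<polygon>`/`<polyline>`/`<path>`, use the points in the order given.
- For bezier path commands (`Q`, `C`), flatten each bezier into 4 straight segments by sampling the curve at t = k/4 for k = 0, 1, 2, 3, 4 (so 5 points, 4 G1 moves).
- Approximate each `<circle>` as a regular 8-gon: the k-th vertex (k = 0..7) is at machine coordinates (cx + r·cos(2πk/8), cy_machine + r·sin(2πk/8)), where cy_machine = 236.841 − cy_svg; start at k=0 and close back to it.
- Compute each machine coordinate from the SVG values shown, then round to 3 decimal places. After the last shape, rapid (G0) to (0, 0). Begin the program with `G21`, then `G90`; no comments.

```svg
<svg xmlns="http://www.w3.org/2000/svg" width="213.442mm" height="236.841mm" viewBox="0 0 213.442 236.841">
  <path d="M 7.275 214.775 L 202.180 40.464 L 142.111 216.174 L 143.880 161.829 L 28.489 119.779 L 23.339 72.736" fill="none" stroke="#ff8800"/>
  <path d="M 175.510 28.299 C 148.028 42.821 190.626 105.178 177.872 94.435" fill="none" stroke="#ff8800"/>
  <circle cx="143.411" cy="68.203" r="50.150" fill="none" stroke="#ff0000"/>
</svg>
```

viewBox `0 0 213.442 236.841` with mm width/height → 1 unit = 1 mm. Flip: y_m = 236.841 − y_svg.

**Shape 1** — `<path>` open polyline, stroke `#ff8800` → cut (S731, F726). Machine vertices: (7.275,22.066) → (202.180,196.377) → (142.111,20.667) → (143.880,75.012) → (28.489,117.062) → (23.339,164.105). Open path.

**Shape 2** — `<path>` cubic bezier, stroke `#ff8800` → cut (S731, F726). Control points (SVG): P0=(175.510,28.299), P1=(148.028,42.821), P2=(190.626,105.178), P3=(177.872,94.435); sampled at t=k/4. Machine vertices: (175.510,208.542) → (166.079,190.571) → (171.168,166.000) → (179.019,146.165) → (177.872,142.406). Open path.

**Shape 3** — `<circle>` circle, stroke `#ff0000` → engrave (S307, F3934). Machine vertices: (193.561,168.638) → (178.872,204.099) → (143.411,218.788) → (107.950,204.099) → (93.261,168.638) → (107.950,133.177) → (143.411,118.488) → (178.872,133.177) → (193.561,168.638). Closed: final G1 returns to the first vertex.

G21
G90
G0 X7.275 Y22.066
M3 S731
G1 X202.180 Y196.377 F726
G1 X142.111 Y20.667
G1 X143.880 Y75.012
G1 X28.489 Y117.062
G1 X23.339 Y164.105
M5
G0 X175.510 Y208.542
M3 S731
G1 X166.079 Y190.571 F726
G1 X171.168 Y166.000
G1 X179.019 Y146.165
G1 X177.872 Y142.406
M5
G0 X193.561 Y168.638
M3 S307
G1 X178.872 Y204.099 F3934
G1 X143.411 Y218.788
G1 X107.950 Y204.099
G1 X93.261 Y168.638
G1 X107.950 Y133.177
G1 X143.411 Y118.488
G1 X178.872 Y133.177
G1 X193.561 Y168.638
M5
G0 X0.000 Y0.000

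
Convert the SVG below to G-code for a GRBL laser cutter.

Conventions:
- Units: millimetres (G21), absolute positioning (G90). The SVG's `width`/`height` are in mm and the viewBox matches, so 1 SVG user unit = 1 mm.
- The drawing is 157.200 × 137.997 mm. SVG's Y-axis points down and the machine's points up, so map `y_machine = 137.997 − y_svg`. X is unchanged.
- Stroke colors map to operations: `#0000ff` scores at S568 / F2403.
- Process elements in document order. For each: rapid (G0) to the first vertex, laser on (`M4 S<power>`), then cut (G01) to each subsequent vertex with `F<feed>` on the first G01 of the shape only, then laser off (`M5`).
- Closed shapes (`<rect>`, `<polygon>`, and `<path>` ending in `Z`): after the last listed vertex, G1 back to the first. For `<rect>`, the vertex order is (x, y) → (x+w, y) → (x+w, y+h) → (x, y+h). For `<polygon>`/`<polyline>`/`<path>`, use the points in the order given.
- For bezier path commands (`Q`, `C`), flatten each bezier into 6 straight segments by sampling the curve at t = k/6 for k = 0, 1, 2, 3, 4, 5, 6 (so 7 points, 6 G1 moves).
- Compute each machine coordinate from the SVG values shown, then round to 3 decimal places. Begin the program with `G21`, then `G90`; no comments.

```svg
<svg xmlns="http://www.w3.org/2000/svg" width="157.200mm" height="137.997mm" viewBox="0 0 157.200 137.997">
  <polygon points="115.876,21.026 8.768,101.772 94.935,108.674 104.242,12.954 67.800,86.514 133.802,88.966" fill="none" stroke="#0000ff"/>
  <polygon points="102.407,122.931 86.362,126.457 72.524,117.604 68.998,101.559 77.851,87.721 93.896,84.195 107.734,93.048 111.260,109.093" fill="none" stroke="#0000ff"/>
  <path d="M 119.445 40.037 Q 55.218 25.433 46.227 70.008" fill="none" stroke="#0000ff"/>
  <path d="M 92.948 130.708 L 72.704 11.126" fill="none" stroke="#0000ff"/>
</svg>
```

G21
G90
G0 X115.876 Y116.971
M4 S568
G01 X8.768 Y36.225 F2403
G01 X94.935 Y29.323
G01 X104.242 Y125.043
G01 X67.800 Y51.483
G01 X133.802 Y49.031
G01 X115.876 Y116.971
M5
G0 X102.407 Y15.066
M4 S568
G01 X86.362 Y11.540 F2403
G01 X72.524 Y20.393
G01 X68.998 Y36.438
G01 X77.851 Y50.276
G01 X93.896 Y53.802
G01 X107.734 Y44.949
G01 X111.260 Y28.904
G01 X102.407 Y15.066
M5
G0 X119.445 Y97.960
M4 S568
G01 X99.570 Y101.184 F2403
G01 X82.764 Y101.121
G01 X69.027 Y97.769
G01 X58.358 Y91.130
G01 X50.758 Y81.203
G01 X46.227 Y67.989
M5
G0 X92.948 Y7.289
M4 S568
G01 X72.704 Y126.871 F2403
M5

viewBox `0 0 157.200 137.997` with mm width/height → 1 unit = 1 mm. Flip: y_m = 137.997 − y_svg.

**Shape 1** — `<polygon>` closed polygon, stroke `#0000ff` → score (S568, F2403). Machine vertices: (115.876,116.971) → (8.768,36.225) → (94.935,29.323) → (104.242,125.043) → (67.800,51.483) → (133.802,49.031) → (115.876,116.971). Closed: final G1 returns to the first vertex.

**Shape 2** — `<polygon>` regular polygon, stroke `#0000ff` → score (S568, F2403). Machine vertices: (102.407,15.066) → (86.362,11.540) → (72.524,20.393) → (68.998,36.438) → (77.851,50.276) → (93.896,53.802) → (107.734,44.949) → (111.260,28.904) → (102.407,15.066). Closed: final G1 returns to the first vertex.

**Shape 3** — `<path>` quadratic bezier, stroke `#0000ff` → score (S568, F2403). Control points (SVG): P0=(119.445,40.037), P1=(55.218,25.433), P2=(46.227,70.008); sampled at t=k/6. Machine vertices: (119.445,97.960) → (99.570,101.184) → (82.764,101.121) → (69.027,97.769) → (58.358,91.130) → (50.758,81.203) → (46.227,67.989). Open path.

**Shape 4** — `<path>` line segment, stroke `#0000ff` → score (S568, F2403). Machine vertices: (92.948,7.289) → (72.704,126.871). Open path.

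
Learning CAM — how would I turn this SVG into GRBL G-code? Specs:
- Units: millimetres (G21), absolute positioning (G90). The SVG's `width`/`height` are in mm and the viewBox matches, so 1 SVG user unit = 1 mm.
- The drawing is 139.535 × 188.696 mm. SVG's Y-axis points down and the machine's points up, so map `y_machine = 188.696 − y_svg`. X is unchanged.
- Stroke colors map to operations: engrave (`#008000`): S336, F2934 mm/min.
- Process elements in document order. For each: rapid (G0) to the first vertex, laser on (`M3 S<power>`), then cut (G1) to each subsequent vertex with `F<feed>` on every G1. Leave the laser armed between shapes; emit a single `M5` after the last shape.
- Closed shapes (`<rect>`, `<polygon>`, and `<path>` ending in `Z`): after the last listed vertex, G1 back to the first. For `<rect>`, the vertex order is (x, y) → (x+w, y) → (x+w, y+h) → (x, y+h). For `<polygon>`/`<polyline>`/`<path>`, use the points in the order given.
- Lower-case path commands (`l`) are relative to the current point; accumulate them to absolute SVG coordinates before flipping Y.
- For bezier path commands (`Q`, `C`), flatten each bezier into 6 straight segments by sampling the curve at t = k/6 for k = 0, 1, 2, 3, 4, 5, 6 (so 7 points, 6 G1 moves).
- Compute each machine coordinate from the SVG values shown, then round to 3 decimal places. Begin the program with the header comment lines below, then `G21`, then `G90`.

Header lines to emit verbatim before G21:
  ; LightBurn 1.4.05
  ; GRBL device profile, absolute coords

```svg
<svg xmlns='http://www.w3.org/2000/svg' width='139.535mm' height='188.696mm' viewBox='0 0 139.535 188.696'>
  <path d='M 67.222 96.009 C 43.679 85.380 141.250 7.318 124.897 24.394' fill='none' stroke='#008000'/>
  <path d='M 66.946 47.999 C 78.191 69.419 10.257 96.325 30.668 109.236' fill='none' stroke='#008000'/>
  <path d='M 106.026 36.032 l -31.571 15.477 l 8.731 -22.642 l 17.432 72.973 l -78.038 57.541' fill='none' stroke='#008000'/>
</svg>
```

; LightBurn 1.4.05
; GRBL device profile, absolute coords
G21
G90
G0 X67.222 Y92.687
M3 S336
G1 X64.455 Y102.868 F2934
G1 X75.345 Y119.773 F2934
G1 X93.363 Y138.884 F2934
G1 X111.980 Y155.686 F2934
G1 X124.668 Y165.664 F2934
G1 X124.897 Y164.302 F2934
G0 X66.946 Y140.697
M3 S336
G1 X66.746 Y129.620 F2934
G1 X58.003 Y118.170 F2934
G1 X45.370 Y106.888 F2934
G1 X33.501 Y96.314 F2934
G1 X27.049 Y86.992 F2934
G1 X30.668 Y79.460 F2934
G0 X106.026 Y152.664
M3 S336
G1 X74.455 Y137.187 F2934
G1 X83.186 Y159.829 F2934
G1 X100.618 Y86.856 F2934
G1 X22.580 Y29.315 F2934
M5

viewBox `0 0 139.535 188.696` with mm width/height → 1 unit = 1 mm. Flip: y_m = 188.696 − y_svg.

**Shape 1** — `<path>` cubic bezier, stroke `#008000` → engrave (S336, F2934). Control points (SVG): P0=(67.222,96.009), P1=(43.679,85.380), P2=(141.250,7.318), P3=(124.897,24.394); sampled at t=k/6. Machine vertices: (67.222,92.687) → (64.455,102.868) → (75.345,119.773) → (93.363,138.884) → (111.980,155.686) → (124.668,165.664) → (124.897,164.302). Open path.

**Shape 2** — `<path>` cubic bezier, stroke `#008000` → engrave (S336, F2934). Control points (SVG): P0=(66.946,47.999), P1=(78.191,69.419), P2=(10.257,96.325), P3=(30.668,109.236); sampled at t=k/6. Machine vertices: (66.946,140.697) → (66.746,129.620) → (58.003,118.170) → (45.370,106.888) → (33.501,96.314) → (27.049,86.992) → (30.668,79.460). Open path.

**Shape 3** — `<path>` open polyline, stroke `#008000` → engrave (S336, F2934). Machine vertices: (106.026,152.664) → (74.455,137.187) → (83.186,159.829) → (100.618,86.856) → (22.580,29.315). Open path.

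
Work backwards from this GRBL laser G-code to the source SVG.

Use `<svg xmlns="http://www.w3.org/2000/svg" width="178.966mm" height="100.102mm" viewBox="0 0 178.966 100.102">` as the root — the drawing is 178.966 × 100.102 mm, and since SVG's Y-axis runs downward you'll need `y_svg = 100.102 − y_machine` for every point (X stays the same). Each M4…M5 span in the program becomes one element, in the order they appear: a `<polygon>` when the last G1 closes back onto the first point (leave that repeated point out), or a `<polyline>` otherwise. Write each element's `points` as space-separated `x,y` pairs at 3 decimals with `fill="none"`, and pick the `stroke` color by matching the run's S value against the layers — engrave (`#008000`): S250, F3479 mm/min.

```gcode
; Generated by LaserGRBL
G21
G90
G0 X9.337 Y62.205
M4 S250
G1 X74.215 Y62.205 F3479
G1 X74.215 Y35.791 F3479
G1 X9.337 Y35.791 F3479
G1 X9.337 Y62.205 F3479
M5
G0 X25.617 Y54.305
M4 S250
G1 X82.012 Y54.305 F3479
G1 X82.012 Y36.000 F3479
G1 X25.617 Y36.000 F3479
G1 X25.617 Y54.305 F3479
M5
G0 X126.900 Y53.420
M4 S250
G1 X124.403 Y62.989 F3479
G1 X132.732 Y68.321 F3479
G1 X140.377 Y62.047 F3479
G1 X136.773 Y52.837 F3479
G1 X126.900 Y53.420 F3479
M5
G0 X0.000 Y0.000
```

<svg xmlns="http://www.w3.org/2000/svg" width="178.966mm" height="100.102mm" viewBox="0 0 178.966 100.102">
  <polygon points="9.337,37.897 74.215,37.897 74.215,64.311 9.337,64.311" fill="none" stroke="#008000"/>
  <polygon points="25.617,45.797 82.012,45.797 82.012,64.102 25.617,64.102" fill="none" stroke="#008000"/>
  <polygon points="126.900,46.682 124.403,37.113 132.732,31.781 140.377,38.055 136.773,47.265" fill="none" stroke="#008000"/>
</svg>

Each laser-on run becomes one SVG element. Flip Y back into SVG space with y_svg = 100.102 − y_machine. Every run uses S250, so all elements get stroke `#008000` (engrave).

Run 1: The run returns to its start, so emit a `<polygon>` with points (Y-flipped): 9.337,37.897 74.215,37.897 74.215,64.311 9.337,64.311.

Run 2: The run returns to its start, so emit a `<polygon>` with points (Y-flipped): 25.617,45.797 82.012,45.797 82.012,64.102 25.617,64.102.

Run 3: The run returns to its start, so emit a `<polygon>` with points (Y-flipped): 126.900,46.682 124.403,37.113 132.732,31.781 140.377,38.055 136.773,47.265.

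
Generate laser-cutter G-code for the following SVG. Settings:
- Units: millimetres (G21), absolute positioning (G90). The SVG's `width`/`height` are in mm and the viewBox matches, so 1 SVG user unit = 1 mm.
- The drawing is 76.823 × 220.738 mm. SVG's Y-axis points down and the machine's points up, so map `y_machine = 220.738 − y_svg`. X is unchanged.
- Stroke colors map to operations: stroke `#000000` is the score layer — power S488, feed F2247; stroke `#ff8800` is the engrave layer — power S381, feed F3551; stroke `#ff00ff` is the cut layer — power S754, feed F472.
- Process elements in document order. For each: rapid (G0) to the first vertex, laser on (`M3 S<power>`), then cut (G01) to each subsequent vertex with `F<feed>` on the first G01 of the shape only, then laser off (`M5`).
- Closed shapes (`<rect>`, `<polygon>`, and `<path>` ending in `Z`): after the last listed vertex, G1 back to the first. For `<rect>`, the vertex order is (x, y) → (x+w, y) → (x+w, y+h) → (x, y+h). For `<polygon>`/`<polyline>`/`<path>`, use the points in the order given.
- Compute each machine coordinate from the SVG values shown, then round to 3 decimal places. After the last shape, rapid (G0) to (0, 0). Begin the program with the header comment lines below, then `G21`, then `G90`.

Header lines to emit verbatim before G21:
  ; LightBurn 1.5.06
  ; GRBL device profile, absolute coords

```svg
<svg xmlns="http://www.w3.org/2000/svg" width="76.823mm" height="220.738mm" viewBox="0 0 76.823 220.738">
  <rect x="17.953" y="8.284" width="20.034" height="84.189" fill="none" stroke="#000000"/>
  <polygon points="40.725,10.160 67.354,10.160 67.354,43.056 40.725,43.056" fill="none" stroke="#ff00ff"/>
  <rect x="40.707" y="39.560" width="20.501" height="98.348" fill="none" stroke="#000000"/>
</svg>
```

; LightBurn 1.5.06
; GRBL device profile, absolute coords
G21
G90
G0 X17.953 Y212.454
M3 S488
G01 X37.987 Y212.454 F2247
G01 X37.987 Y128.265
G01 X17.953 Y128.265
G01 X17.953 Y212.454
M5
G0 X40.725 Y210.578
M3 S754
G01 X67.354 Y210.578 F472
G01 X67.354 Y177.682
G01 X40.725 Y177.682
G01 X40.725 Y210.578
M5
G0 X40.707 Y181.178
M3 S488
G01 X61.208 Y181.178 F2247
G01 X61.208 Y82.830
G01 X40.707 Y82.830
G01 X40.707 Y181.178
M5
G0 X0.000 Y0.000

viewBox `0 0 76.823 220.738` with mm width/height → 1 unit = 1 mm. Flip: y_m = 220.738 − y_svg.

**Shape 1** — `<rect>` rectangle, stroke `#000000` → score (S488, F2247). Machine vertices: (17.953,212.454) → (37.987,212.454) → (37.987,128.265) → (17.953,128.265) → (17.953,212.454). Closed: final G1 returns to the first vertex.

**Shape 2** — `<polygon>` rectangle, stroke `#ff00ff` → cut (S754, F472). Machine vertices: (40.725,210.578) → (67.354,210.578) → (67.354,177.682) → (40.725,177.682) → (40.725,210.578). Closed: final G1 returns to the first vertex.

**Shape 3** — `<rect>` rectangle, stroke `#000000` → score (S488, F2247). Machine vertices: (40.707,181.178) → (61.208,181.178) → (61.208,82.830) → (40.707,82.830) → (40.707,181.178). Closed: final G1 returns to the first vertex.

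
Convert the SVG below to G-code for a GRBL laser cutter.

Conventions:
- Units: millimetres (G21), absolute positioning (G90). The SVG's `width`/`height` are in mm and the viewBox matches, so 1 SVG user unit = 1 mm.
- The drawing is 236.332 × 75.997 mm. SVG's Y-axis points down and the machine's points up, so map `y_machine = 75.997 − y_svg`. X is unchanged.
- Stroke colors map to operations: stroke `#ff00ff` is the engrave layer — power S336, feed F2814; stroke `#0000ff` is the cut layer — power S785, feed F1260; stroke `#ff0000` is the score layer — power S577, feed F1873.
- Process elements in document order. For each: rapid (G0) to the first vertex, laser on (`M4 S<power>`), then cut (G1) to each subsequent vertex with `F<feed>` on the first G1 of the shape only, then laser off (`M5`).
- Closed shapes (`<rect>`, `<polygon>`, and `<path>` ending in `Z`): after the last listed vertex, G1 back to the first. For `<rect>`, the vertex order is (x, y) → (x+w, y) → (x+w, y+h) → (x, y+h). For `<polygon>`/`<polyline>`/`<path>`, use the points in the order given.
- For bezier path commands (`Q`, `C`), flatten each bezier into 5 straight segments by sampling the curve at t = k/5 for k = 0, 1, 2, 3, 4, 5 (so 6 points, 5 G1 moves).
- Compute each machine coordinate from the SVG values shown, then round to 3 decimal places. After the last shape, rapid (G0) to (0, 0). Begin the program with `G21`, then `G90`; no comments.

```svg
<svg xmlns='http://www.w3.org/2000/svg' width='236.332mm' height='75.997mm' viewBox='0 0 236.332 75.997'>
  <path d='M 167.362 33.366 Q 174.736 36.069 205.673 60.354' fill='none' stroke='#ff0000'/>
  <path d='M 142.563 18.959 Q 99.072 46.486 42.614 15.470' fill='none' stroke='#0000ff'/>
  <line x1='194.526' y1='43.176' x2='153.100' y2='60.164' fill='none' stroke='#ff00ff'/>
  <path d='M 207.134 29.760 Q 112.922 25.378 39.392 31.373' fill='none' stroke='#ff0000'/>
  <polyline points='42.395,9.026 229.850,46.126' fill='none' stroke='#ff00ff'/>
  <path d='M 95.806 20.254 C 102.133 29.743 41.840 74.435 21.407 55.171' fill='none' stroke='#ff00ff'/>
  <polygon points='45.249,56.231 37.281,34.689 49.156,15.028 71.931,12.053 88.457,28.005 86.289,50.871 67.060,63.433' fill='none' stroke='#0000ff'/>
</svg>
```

G21
G90
G0 X167.362 Y42.631
M4 S577
G1 X171.254 Y40.687 F1873
G1 X177.031 Y37.015
G1 X184.693 Y31.618
G1 X194.241 Y24.494
G1 X205.673 Y15.643
M5
G0 X142.563 Y57.038
M4 S785
G1 X124.648 Y48.369 F1260
G1 X105.695 Y44.383
G1 X85.706 Y45.081
G1 X64.679 Y50.462
G1 X42.614 Y60.527
M5
G0 X194.526 Y32.821
M4 S336
G1 X153.100 Y15.833 F2814
M5
G0 X207.134 Y46.237
M4 S577
G1 X170.276 Y47.575 F1873
G1 X135.074 Y48.082
G1 X101.525 Y47.760
G1 X69.631 Y46.607
G1 X39.392 Y44.624
M5
G0 X42.395 Y66.971
M4 S336
G1 X229.850 Y29.871 F2814
M5
G0 X95.806 Y55.743
M4 S336
G1 X92.460 Y46.619 F2814
G1 X78.236 Y33.805
G1 X58.245 Y22.062
G1 X37.598 Y16.149
G1 X21.407 Y20.826
M5
G0 X45.249 Y19.766
M4 S785
G1 X37.281 Y41.308 F1260
G1 X49.156 Y60.969
G1 X71.931 Y63.944
G1 X88.457 Y47.992
G1 X86.289 Y25.126
G1 X67.060 Y12.564
G1 X45.249 Y19.766
M5
G0 X0.000 Y0.000

viewBox `0 0 236.332 75.997` with mm width/height → 1 unit = 1 mm. Flip: y_m = 75.997 − y_svg.

**Shape 1** — `<path>` quadratic bezier, stroke `#ff0000` → score (S577, F1873). Control points (SVG): P0=(167.362,33.366), P1=(174.736,36.069), P2=(205.673,60.354); sampled at t=k/5. Machine vertices: (167.362,42.631) → (171.254,40.687) → (177.031,37.015) → (184.693,31.618) → (194.241,24.494) → (205.673,15.643). Open path.

**Shape 2** — `<path>` quadratic bezier, stroke `#0000ff` → cut (S785, F1260). Control points (SVG): P0=(142.563,18.959), P1=(99.072,46.486), P2=(42.614,15.470); sampled at t=k/5. Machine vertices: (142.563,57.038) → (124.648,48.369) → (105.695,44.383) → (85.706,45.081) → (64.679,50.462) → (42.614,60.527). Open path.

**Shape 3** — `<line>` line segment, stroke `#ff00ff` → engrave (S336, F2814). Machine vertices: (194.526,32.821) → (153.100,15.833). Open path.

**Shape 4** — `<path>` quadratic bezier, stroke `#ff0000` → score (S577, F1873). Control points (SVG): P0=(207.134,29.760), P1=(112.922,25.378), P2=(39.392,31.373); sampled at t=k/5. Machine vertices: (207.134,46.237) → (170.276,47.575) → (135.074,48.082) → (101.525,47.760) → (69.631,46.607) → (39.392,44.624). Open path.

**Shape 5** — `<polyline>` line segment, stroke `#ff00ff` → engrave (S336, F2814). Machine vertices: (42.395,66.971) → (229.850,29.871). Open path.

**Shape 6** — `<path>` cubic bezier, stroke `#ff00ff` → engrave (S336, F2814). Control points (SVG): P0=(95.806,20.254), P1=(102.133,29.743), P2=(41.840,74.435), P3=(21.407,55.171); sampled at t=k/5. Machine vertices: (95.806,55.743) → (92.460,46.619) → (78.236,33.805) → (58.245,22.062) → (37.598,16.149) → (21.407,20.826). Open path.

**Shape 7** — `<polygon>` regular polygon, stroke `#0000ff` → cut (S785, F1260). Machine vertices: (45.249,19.766) → (37.281,41.308) → (49.156,60.969) → (71.931,63.944) → (88.457,47.992) → (86.289,25.126) → (67.060,12.564) → (45.249,19.766). Closed: final G1 returns to the first vertex.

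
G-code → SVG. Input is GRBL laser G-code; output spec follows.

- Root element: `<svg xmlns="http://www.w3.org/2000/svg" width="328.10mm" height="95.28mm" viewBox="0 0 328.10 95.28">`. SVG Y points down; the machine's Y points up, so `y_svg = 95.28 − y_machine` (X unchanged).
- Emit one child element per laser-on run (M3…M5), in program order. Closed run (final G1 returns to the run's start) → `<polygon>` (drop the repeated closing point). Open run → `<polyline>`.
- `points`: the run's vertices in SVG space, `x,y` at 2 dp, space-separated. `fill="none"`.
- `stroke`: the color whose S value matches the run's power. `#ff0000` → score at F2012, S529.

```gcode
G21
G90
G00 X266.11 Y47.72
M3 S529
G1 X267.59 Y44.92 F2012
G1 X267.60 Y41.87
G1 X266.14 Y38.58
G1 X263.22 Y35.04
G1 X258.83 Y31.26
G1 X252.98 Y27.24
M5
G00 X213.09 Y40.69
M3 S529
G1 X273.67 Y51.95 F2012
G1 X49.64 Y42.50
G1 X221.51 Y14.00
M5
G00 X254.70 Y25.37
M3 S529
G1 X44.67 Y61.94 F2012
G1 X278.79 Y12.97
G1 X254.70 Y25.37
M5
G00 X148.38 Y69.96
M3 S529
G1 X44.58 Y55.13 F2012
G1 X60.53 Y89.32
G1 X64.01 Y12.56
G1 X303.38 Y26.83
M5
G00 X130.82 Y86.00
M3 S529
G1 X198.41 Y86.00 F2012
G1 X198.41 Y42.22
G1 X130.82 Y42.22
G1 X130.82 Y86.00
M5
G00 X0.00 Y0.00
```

<svg xmlns="http://www.w3.org/2000/svg" width="328.10mm" height="95.28mm" viewBox="0 0 328.10 95.28">
  <polyline points="266.11,47.56 267.59,50.36 267.60,53.41 266.14,56.70 263.22,60.24 258.83,64.02 252.98,68.04" fill="none" stroke="#ff0000"/>
  <polyline points="213.09,54.59 273.67,43.33 49.64,52.78 221.51,81.28" fill="none" stroke="#ff0000"/>
  <polygon points="254.70,69.91 44.67,33.34 278.79,82.31" fill="none" stroke="#ff0000"/>
  <polyline points="148.38,25.32 44.58,40.15 60.53,5.96 64.01,82.72 303.38,68.45" fill="none" stroke="#ff0000"/>
  <polygon points="130.82,9.28 198.41,9.28 198.41,53.06 130.82,53.06" fill="none" stroke="#ff0000"/>
</svg>

Machine Y-up, SVG Y-down with viewBox height 95.28, so y_svg = 95.28 − y_machine; X carries over. Every run uses S529, so all elements get stroke `#ff0000` (score).

Run 1: The run is open, so emit a `<polyline>` with points (Y-flipped): 266.11,47.56 267.59,50.36 267.60,53.41 266.14,56.70 263.22,60.24 258.83,64.02 252.98,68.04.

Run 2: The run is open, so emit a `<polyline>` with points (Y-flipped): 213.09,54.59 273.67,43.33 49.64,52.78 221.51,81.28.

Run 3: The run returns to its start, so emit a `<polygon>` with points (Y-flipped): 254.70,69.91 44.67,33.34 278.79,82.31.

Run 4: The run is open, so emit a `<polyline>` with points (Y-flipped): 148.38,25.32 44.58,40.15 60.53,5.96 64.01,82.72 303.38,68.45.

Run 5: The run returns to its start, so emit a `<polygon>` with points (Y-flipped): 130.82,9.28 198.41,9.28 198.41,53.06 130.82,53.06.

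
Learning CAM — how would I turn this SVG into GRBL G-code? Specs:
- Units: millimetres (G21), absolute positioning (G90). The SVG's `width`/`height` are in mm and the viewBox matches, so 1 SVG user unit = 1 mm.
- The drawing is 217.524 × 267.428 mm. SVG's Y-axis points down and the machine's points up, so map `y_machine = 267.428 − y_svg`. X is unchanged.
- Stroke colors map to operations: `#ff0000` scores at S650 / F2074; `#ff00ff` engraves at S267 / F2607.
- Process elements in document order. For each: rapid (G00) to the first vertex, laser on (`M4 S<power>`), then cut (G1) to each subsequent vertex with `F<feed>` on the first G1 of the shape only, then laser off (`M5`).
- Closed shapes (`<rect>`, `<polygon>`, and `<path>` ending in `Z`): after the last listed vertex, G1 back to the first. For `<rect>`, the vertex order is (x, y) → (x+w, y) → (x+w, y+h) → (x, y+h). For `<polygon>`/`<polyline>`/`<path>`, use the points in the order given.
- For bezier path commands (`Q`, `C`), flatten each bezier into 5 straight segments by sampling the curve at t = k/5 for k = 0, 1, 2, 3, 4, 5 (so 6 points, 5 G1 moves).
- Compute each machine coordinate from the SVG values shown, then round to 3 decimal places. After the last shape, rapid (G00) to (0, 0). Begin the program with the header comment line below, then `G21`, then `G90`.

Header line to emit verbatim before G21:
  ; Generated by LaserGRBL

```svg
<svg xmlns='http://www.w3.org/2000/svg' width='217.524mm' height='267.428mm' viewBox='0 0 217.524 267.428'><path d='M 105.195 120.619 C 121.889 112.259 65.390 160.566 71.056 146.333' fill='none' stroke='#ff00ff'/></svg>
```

; Generated by LaserGRBL
G21
G90
G00 X105.195 Y146.809
M4 S267
G1 X107.511 Y145.979 F2607
G1 X98.758 Y137.270
G1 X85.433 Y126.405
G1 X74.033 Y119.106
G1 X71.056 Y121.095
M5
G00 X0.000 Y0.000

viewBox `0 0 217.524 267.428` with mm width/height → 1 unit = 1 mm. Flip: y_m = 267.428 − y_svg.

**Shape 1** — `<path>` cubic bezier, stroke `#ff00ff` → engrave (S267, F2607). Control points (SVG): P0=(105.195,120.619), P1=(121.889,112.259), P2=(65.390,160.566), P3=(71.056,146.333); sampled at t=k/5. Machine vertices: (105.195,146.809) → (107.511,145.979) → (98.758,137.270) → (85.433,126.405) → (74.033,119.106) → (71.056,121.095). Open path.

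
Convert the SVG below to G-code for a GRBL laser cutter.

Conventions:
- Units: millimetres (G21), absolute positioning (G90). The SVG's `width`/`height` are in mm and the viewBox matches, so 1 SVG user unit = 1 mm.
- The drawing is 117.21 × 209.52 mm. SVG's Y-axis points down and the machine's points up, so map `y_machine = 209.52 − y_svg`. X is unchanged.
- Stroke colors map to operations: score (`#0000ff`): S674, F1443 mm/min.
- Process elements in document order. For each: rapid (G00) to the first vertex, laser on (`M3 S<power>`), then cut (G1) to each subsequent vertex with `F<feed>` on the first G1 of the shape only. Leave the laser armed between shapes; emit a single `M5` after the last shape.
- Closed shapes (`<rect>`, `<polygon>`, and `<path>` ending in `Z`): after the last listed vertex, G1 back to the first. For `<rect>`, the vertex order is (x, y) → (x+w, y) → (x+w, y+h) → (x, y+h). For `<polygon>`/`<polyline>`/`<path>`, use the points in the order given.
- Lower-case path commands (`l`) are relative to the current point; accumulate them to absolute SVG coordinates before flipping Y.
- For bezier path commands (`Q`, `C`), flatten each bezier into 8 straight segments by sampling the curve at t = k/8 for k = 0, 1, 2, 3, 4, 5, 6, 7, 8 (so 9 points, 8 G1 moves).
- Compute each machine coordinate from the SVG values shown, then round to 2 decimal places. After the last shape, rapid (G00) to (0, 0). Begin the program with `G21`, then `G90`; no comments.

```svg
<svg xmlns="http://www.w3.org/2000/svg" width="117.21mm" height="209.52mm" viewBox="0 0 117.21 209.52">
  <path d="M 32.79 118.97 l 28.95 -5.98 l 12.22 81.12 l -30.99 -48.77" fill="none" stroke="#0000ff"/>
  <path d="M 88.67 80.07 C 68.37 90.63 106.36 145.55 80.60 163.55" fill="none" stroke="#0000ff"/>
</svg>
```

G21
G90
G00 X32.79 Y90.55
M3 S674
G1 X61.74 Y96.53 F1443
G1 X73.96 Y15.41
G1 X42.97 Y64.18
G00 X88.67 Y129.45
M3 S674
G1 X83.55 Y123.57 F1443
G1 X82.47 Y114.48
G1 X83.99 Y103.14
G1 X86.68 Y90.50
G1 X89.12 Y77.51
G1 X89.87 Y65.12
G1 X87.51 Y54.29
G1 X80.60 Y45.97
M5
G00 X0.00 Y0.00

1 u = 1 mm; y_m = 209.52 − y.

[1] `<path>` open polyline, #0000ff→score S674 F1443: (32.79,90.55) → (61.74,96.53) → (73.96,15.41) → (42.97,64.18)

[2] `<path>` cubic bezier, #0000ff→score S674 F1443: (88.67,129.45) → (83.55,123.57) → (82.47,114.48) → (83.99,103.14) → (86.68,90.50) → (89.12,77.51) → (89.87,65.12) → (87.51,54.29) → (80.60,45.97)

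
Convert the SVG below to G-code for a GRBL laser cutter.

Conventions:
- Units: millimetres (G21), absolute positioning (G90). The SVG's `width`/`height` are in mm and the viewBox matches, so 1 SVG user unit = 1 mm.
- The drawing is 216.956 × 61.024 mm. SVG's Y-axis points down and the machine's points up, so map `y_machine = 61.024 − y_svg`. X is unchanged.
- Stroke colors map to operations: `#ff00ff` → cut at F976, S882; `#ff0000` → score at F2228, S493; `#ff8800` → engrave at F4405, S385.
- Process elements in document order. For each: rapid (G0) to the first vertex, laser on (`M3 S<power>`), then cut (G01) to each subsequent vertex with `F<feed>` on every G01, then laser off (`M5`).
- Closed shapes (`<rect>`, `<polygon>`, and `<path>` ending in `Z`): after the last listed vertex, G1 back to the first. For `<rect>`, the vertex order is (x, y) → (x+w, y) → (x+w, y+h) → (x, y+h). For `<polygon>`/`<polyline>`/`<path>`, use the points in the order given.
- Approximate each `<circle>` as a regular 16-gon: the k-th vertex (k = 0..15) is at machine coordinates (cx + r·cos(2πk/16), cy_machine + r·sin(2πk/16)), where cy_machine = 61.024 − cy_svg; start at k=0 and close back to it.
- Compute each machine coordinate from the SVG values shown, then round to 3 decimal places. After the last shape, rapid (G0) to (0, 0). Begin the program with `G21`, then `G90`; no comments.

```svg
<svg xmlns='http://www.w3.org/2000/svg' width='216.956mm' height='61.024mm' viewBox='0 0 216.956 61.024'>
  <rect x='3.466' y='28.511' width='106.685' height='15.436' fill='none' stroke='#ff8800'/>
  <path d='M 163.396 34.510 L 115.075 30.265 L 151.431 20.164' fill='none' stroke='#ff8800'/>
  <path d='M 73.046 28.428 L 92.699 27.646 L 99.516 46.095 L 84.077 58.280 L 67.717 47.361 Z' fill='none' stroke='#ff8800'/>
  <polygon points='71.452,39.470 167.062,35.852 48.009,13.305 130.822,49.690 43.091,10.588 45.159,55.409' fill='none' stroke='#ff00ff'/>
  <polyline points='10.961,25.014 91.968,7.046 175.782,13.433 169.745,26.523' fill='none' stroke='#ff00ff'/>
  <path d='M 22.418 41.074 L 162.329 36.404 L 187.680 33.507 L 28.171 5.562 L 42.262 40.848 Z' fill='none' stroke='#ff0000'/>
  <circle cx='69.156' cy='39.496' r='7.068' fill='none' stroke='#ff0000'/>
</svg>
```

G21
G90
G0 X3.466 Y32.513
M3 S385
G01 X110.151 Y32.513 F4405
G01 X110.151 Y17.077 F4405
G01 X3.466 Y17.077 F4405
G01 X3.466 Y32.513 F4405
M5
G0 X163.396 Y26.514
M3 S385
G01 X115.075 Y30.759 F4405
G01 X151.431 Y40.860 F4405
M5
G0 X73.046 Y32.596
M3 S385
G01 X92.699 Y33.378 F4405
G01 X99.516 Y14.929 F4405
G01 X84.077 Y2.744 F4405
G01 X67.717 Y13.663 F4405
G01 X73.046 Y32.596 F4405
M5
G0 X71.452 Y21.554
M3 S882
G01 X167.062 Y25.172 F976
G01 X48.009 Y47.719 F976
G01 X130.822 Y11.334 F976
G01 X43.091 Y50.436 F976
G01 X45.159 Y5.615 F976
G01 X71.452 Y21.554 F976
M5
G0 X10.961 Y36.010
M3 S882
G01 X91.968 Y53.978 F976
G01 X175.782 Y47.591 F976
G01 X169.745 Y34.501 F976
M5
G0 X22.418 Y19.950
M3 S493
G01 X162.329 Y24.620 F2228
G01 X187.680 Y27.517 F2228
G01 X28.171 Y55.462 F2228
G01 X42.262 Y20.176 F2228
G01 X22.418 Y19.950 F2228
M5
G0 X76.224 Y21.528
M3 S493
G01 X75.686 Y24.233 F2228
G01 X74.154 Y26.526 F2228
G01 X71.861 Y28.058 F2228
G01 X69.156 Y28.596 F2228
G01 X66.451 Y28.058 F2228
G01 X64.158 Y26.526 F2228
G01 X62.626 Y24.233 F2228
G01 X62.088 Y21.528 F2228
G01 X62.626 Y18.823 F2228
G01 X64.158 Y16.530 F2228
G01 X66.451 Y14.998 F2228
G01 X69.156 Y14.460 F2228
G01 X71.861 Y14.998 F2228
G01 X74.154 Y16.530 F2228
G01 X75.686 Y18.823 F2228
G01 X76.224 Y21.528 F2228
M5
G0 X0.000 Y0.000

viewBox `0 0 216.956 61.024` with mm width/height → 1 unit = 1 mm. Flip: y_m = 61.024 − y_svg.

**Shape 1** — `<rect>` rectangle, stroke `#ff8800` → engrave (S385, F4405). Machine vertices: (3.466,32.513) → (110.151,32.513) → (110.151,17.077) → (3.466,17.077) → (3.466,32.513). Closed: final G1 returns to the first vertex.

**Shape 2** — `<path>` open polyline, stroke `#ff8800` → engrave (S385, F4405). Machine vertices: (163.396,26.514) → (115.075,30.759) → (151.431,40.860). Open path.

**Shape 3** — `<path>` regular polygon, stroke `#ff8800` → engrave (S385, F4405). Machine vertices: (73.046,32.596) → (92.699,33.378) → (99.516,14.929) → (84.077,2.744) → (67.717,13.663) → (73.046,32.596). Closed: final G1 returns to the first vertex.

**Shape 4** — `<polygon>` closed polygon, stroke `#ff00ff` → cut (S882, F976). Machine vertices: (71.452,21.554) → (167.062,25.172) → (48.009,47.719) → (130.822,11.334) → (43.091,50.436) → (45.159,5.615) → (71.452,21.554). Closed: final G1 returns to the first vertex.

**Shape 5** — `<polyline>` open polyline, stroke `#ff00ff` → cut (S882, F976). Machine vertices: (10.961,36.010) → (91.968,53.978) → (175.782,47.591) → (169.745,34.501). Open path.

**Shape 6** — `<path>` closed polygon, stroke `#ff0000` → score (S493, F2228). Machine vertices: (22.418,19.950) → (162.329,24.620) → (187.680,27.517) → (28.171,55.462) → (42.262,20.176) → (22.418,19.950). Closed: final G1 returns to the first vertex.

**Shape 7** — `<circle>` circle, stroke `#ff0000` → score (S493, F2228). Machine vertices: (76.224,21.528) → (75.686,24.233) → (74.154,26.526) → (71.861,28.058) → (69.156,28.596) → (66.451,28.058) → (64.158,26.526) → (62.626,24.233) → (62.088,21.528) → (62.626,18.823) → (64.158,16.530) → (66.451,14.998) → (69.156,14.460) → (71.861,14.998) → (74.154,16.530) → (75.686,18.823) → (76.224,21.528). Closed: final G1 returns to the first vertex.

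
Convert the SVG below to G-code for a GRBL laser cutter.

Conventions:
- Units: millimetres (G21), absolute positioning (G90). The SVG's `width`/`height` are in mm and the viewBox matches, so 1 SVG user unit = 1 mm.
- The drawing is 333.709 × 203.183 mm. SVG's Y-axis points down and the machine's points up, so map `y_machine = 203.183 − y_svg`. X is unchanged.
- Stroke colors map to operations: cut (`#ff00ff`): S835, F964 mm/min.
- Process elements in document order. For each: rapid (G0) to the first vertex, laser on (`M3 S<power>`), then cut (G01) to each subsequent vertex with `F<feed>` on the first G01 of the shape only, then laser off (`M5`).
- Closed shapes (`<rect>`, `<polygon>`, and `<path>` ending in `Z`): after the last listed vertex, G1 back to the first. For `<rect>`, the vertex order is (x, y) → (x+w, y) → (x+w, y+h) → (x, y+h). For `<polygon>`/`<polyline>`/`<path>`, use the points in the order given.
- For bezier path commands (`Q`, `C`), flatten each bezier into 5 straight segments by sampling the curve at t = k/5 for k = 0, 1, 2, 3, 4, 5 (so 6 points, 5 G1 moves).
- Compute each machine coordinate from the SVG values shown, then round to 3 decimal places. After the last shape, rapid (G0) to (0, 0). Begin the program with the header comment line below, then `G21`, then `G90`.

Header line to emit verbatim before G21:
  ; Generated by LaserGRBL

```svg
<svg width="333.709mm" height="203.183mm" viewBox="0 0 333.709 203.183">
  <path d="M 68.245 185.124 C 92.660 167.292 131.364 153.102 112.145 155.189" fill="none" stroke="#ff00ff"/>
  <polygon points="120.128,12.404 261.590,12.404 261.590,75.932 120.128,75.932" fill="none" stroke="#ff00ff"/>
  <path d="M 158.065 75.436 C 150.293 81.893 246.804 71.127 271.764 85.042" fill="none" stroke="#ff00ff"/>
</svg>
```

1 u = 1 mm; y_m = 203.183 − y.

[1] `<path>` cubic bezier, #ff00ff→cut S835 F964: (68.245,18.059) → (84.031,28.220) → (99.780,36.901) → (112.026,43.494) → (117.303,47.394) → (112.145,47.994)

[2] `<polygon>` rectangle, #ff00ff→cut S835 F964: (120.128,190.779) → (261.590,190.779) → (261.590,127.251) → (120.128,127.251) → (120.128,190.779) (closed)

[3] `<path>` cubic bezier, #ff00ff→cut S835 F964: (158.065,127.747) → (164.509,125.604) → (187.541,125.584) → (218.721,125.674) → (249.609,123.864) → (271.764,118.141)

; Generated by LaserGRBL
G21
G90
G0 X68.245 Y18.059
M3 S835
G01 X84.031 Y28.220 F964
G01 X99.780 Y36.901
G01 X112.026 Y43.494
G01 X117.303 Y47.394
G01 X112.145 Y47.994
M5
G0 X120.128 Y190.779
M3 S835
G01 X261.590 Y190.779 F964
G01 X261.590 Y127.251
G01 X120.128 Y127.251
G01 X120.128 Y190.779
M5
G0 X158.065 Y127.747
M3 S835
G01 X164.509 Y125.604 F964
G01 X187.541 Y125.584
G01 X218.721 Y125.674
G01 X249.609 Y123.864
G01 X271.764 Y118.141
M5
G0 X0.000 Y0.000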